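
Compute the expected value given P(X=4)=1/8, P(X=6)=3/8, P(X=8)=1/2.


E[X] = sum(x * P(x))
= 4*1/8 + 6*3/8 + 8*1/2
= 27/4

27/4


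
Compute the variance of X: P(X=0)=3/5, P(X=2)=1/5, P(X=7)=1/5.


E[X] = 9/5, E[X^2] = 53/5
Var(X) = E[X^2] - (E[X])^2 = 53/5 - (9/5)^2 = 184/25

184/25


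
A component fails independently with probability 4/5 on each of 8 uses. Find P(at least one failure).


P(at least one) = 1 - P(none)
P(none) = (1 - 4/5)^8 = (1/5)^8 = 1/390625
P(at least one) = 1 - 1/390625 = 390624/390625

390624/390625


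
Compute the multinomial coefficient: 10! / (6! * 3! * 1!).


10! = 3628800
Denominator: 6!=720 * 3!=6 * 1!=1
Coefficient = 3628800 / 4320 = 840

840


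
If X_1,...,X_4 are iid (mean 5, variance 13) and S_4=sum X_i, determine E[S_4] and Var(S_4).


E[S_n] = n*mu = 4*5 = 20
Var(S_n) = n*sigma^2 = 4*13 = 52

E[S_4]=20, Var(S_4)=52


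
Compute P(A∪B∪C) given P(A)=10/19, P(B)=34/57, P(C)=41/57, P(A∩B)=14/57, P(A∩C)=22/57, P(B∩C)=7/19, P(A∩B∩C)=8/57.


P(A∪B∪C) = P(A)+P(B)+P(C) - P(AB)-P(AC)-P(BC) + P(ABC)
= 10/19+34/57+41/57 - 14/57-22/57-7/19 + 8/57
= 56/57

56/57


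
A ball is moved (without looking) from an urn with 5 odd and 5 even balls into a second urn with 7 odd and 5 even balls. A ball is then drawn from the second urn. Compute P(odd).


P(transfer odd) = 5/10 = 1/2; P(transfer even) = 1/2
If odd transferred: Urn II has 8 odd of 13, so P(odd|odd moved) = 8/13
If even transferred: Urn II has 7 odd of 13, so P(odd|even moved) = 7/13
By total probability: P(odd) = 1/2*8/13 + 1/2*7/13 = 15/26

15/26


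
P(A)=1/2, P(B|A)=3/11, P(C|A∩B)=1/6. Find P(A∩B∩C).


P(A∩B∩C) = P(A) * P(B|A) * P(C|A∩B)
= 1/2 * 3/11 * 1/6
= 3/22 * 1/6 = 1/44

1/44


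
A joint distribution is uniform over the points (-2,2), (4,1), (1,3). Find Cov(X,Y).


E[X]=1, E[Y]=2, E[XY]=1
Cov(X,Y) = E[XY] - E[X]E[Y] = 1 - 1*2 = -1

-1


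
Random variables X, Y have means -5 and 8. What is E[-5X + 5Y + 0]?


E[-5X + 5Y + 0] = -5*E[X] + 5*E[Y] + 0
= (-5)*(-5) + (5)*(8) + (0)
= 25 + 40 + 0 = 65

65


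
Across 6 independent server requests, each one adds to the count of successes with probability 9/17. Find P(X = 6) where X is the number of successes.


P(X=6) = C(6,6) * p^6 * (1-p)^0
= 1 * 531441/24137569 * 1
= 531441/24137569

531441/24137569


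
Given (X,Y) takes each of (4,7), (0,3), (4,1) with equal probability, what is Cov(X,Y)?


E[X]=8/3, E[Y]=11/3, E[XY]=32/3
Cov(X,Y) = E[XY] - E[X]E[Y] = 32/3 - 8/3*11/3 = 8/9

8/9


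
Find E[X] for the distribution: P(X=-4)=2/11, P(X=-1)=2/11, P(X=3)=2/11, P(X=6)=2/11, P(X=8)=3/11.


E[X] = sum(x * P(x))
= -4*2/11 - 1*2/11 + 3*2/11 + 6*2/11 + 8*3/11
= 32/11

32/11


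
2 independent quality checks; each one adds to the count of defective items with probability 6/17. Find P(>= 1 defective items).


P(at least one) = 1 - P(none)
P(none) = (1 - 6/17)^2 = (11/17)^2 = 121/289
P(at least one) = 1 - 121/289 = 168/289

168/289


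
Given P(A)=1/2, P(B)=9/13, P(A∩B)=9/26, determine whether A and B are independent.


P(A)*P(B) = 1/2*9/13 = 9/26
P(A∩B) = 9/26, which equals P(A)P(B), so independent

Yes, A and B are independent


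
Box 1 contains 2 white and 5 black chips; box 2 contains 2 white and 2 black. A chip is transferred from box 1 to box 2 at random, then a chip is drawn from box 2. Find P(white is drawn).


P(transfer white) = 2/7; P(transfer black) = 5/7
If white transferred: Urn II has 3 white of 5, so P(white|white moved) = 3/5
If black transferred: Urn II has 2 white of 5, so P(white|black moved) = 2/5
By total probability: P(white) = 2/7*3/5 + 5/7*2/5 = 16/35

16/35


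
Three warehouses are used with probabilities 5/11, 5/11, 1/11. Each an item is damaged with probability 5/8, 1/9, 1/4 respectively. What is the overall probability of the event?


P(A) = P(A|B1)P(B1) + P(A|B2)P(B2) + P(A|B3)P(B3)
= 5/8*5/11 + 1/9*5/11 + 1/4*1/11
= 25/88 + 5/99 + 1/44 = 283/792

283/792


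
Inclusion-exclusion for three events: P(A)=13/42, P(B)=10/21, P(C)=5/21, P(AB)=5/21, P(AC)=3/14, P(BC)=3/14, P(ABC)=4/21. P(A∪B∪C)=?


P(A∪B∪C) = P(A)+P(B)+P(C) - P(AB)-P(AC)-P(BC) + P(ABC)
= 13/42+10/21+5/21 - 5/21-3/14-3/14 + 4/21
= 23/42

23/42


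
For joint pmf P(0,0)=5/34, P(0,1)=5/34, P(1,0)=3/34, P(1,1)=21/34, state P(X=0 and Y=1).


Read from table: P(X=0, Y=1) = 5/34

5/34


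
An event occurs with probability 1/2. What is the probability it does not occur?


P(A') = 1 - P(A) = 1 - 1/2 = 1/2

1/2


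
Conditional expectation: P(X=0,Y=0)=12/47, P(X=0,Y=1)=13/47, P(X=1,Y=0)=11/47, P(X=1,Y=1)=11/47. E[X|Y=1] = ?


P(Y=1) = 24/47
E[X|Y=1] = (0*13 + 1*11)/24 = 11/24

11/24


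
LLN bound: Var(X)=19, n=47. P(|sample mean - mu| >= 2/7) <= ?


Var(Xbar) = Var(X)/n = 19/47
Chebyshev: P(|Xbar-mu| >= 2/7) <= Var(Xbar)/(2/7)^2 = (19/47)/(4/49) = 931/188
Bound exceeds 1, so trivial bound: 1

1


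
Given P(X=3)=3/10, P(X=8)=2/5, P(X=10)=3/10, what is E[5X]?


E[5X] = sum(g(x)*P(x))
= 15*3/10 + 40*2/5 + 50*3/10
= 71/2

71/2


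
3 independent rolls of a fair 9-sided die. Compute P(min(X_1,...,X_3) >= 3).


P(min >= 3) = P(all X_i >= 3) = (P(X_1 >= 3))^3
= (7/9)^3 = 343/729

343/729


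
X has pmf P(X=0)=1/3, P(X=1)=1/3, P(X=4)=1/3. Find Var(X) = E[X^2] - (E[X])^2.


E[X] = 5/3, E[X^2] = 17/3
Var(X) = E[X^2] - (E[X])^2 = 17/3 - (5/3)^2 = 26/9

26/9


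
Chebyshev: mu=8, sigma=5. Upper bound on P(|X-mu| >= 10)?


k = 10/5 = 2
Chebyshev: P(|X-mu| >= k*sigma) <= 1/k^2 = 1/2^2 = 1/4

1/4


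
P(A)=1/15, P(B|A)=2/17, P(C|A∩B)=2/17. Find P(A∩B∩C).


P(A∩B∩C) = P(A) * P(B|A) * P(C|A∩B)
= 1/15 * 2/17 * 2/17
= 2/255 * 2/17 = 4/4335

4/4335


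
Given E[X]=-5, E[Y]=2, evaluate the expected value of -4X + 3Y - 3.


E[-4X + 3Y - 3] = -4*E[X] + 3*E[Y] - 3
= (-4)*(-5) + (3)*(2) + (-3)
= 20 + 6 - 3 = 23

23


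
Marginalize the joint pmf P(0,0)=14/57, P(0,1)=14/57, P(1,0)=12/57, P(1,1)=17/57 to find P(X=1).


P(X=1) = P(1,0)+P(1,1) = 12/57 + 17/57 = 29/57

29/57


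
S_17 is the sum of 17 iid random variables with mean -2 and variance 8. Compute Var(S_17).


By independence, Var(S_n) = n*Var(X_1) = 17*8 = 136

136


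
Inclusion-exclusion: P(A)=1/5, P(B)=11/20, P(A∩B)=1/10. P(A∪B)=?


P(A∪B) = P(A) + P(B) - P(A∩B)
= 1/5 + 11/20 - 1/10 = 13/20

13/20


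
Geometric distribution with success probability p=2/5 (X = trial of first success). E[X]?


For geometric (trials until first success), E[X] = 1/p = 1/(2/5) = 5/2

5/2


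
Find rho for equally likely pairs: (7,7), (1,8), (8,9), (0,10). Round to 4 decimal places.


Cov(X,Y) = -1.7500, Var(X) = 12.5000, Var(Y) = 1.2500
rho = Cov/(sqrt(VarX)*sqrt(VarY)) = -0.4427

-0.4427


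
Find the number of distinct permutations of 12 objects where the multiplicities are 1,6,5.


12! = 479001600
Denominator: 1!=1 * 6!=720 * 5!=120
Coefficient = 479001600 / 86400 = 5544

5544


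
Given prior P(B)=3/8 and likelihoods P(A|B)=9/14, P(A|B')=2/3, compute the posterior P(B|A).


P(A) = P(A|B)P(B) + P(A|B')P(B') = 9/14*3/8 + 2/3*5/8 = 221/336
P(B|A) = P(A|B)P(B)/P(A) = (27/112)/(221/336) = 81/221

81/221


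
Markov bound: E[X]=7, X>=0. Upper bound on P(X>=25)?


Markov: P(X >= a) <= E[X]/a
P(X >= 25) <= 7/25

7/25


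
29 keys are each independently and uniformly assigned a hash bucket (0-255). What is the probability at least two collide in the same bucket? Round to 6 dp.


P(all different) = prod((256-i)/256 for i=0..28) = 0.192376
P(at least one match) = 1 - 0.192376 = 0.807624

0.807624


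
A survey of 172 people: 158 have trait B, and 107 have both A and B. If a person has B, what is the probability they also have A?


P(A|B) = P(A∩B)/P(B) = (107/172)/(158/172) = 107/158

107/158


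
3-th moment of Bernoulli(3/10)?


For Bernoulli: X in {0,1}
E[X^3] = 0^3*(1-3/10) + 1^3*3/10 = 3/10

3/10


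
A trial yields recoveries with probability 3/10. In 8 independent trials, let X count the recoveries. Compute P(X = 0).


P(X=0) = C(8,0) * p^0 * (1-p)^8
= 1 * 1 * 5764801/100000000
= 5764801/100000000

5764801/100000000


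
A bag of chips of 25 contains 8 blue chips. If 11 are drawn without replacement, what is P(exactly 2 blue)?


P(X=2) = C(8,2)*C(17,9) / C(25,11)
= 28*24310 / 4457400
= 680680/4457400 = 1001/6555

1001/6555


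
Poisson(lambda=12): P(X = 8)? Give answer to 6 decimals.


P(X=8) = e^(-12) * 12^8 / 8!
≈ 0.000006144212353 * 429981696 / 40320
≈ 0.065523

0.065523


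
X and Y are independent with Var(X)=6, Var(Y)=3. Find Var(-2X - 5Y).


Independence => Cov(X,Y)=0
Var(-2X - 5Y) = (-2)^2*Var(X) + (-5)^2*Var(Y)
= 4*6 + 25*3 = 99

99


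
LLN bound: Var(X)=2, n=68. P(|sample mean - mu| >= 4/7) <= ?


Var(Xbar) = Var(X)/n = 2/68
Chebyshev: P(|Xbar-mu| >= 4/7) <= Var(Xbar)/(4/7)^2 = (1/34)/(16/49) = 49/544

49/544


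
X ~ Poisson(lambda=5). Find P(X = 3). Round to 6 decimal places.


P(X=3) = e^(-5) * 5^3 / 3!
≈ 0.006737946999 * 125 / 6
≈ 0.140374

0.140374


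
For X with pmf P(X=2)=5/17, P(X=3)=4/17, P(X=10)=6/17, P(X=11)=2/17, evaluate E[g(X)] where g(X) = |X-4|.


E[|X-4|] = sum(g(x)*P(x))
= 2*5/17 + 1*4/17 + 6*6/17 + 7*2/17
= 64/17

64/17


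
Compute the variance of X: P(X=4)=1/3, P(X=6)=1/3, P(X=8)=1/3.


E[X] = 6, E[X^2] = 116/3
Var(X) = E[X^2] - (E[X])^2 = 116/3 - (6)^2 = 8/3

8/3


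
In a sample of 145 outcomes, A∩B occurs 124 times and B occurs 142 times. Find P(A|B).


P(A|B) = P(A∩B)/P(B) = (124/145)/(142/145) = 124/142 = 62/71

62/71


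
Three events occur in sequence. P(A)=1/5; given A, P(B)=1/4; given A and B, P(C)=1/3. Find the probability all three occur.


P(A∩B∩C) = P(A) * P(B|A) * P(C|A∩B)
= 1/5 * 1/4 * 1/3
= 1/20 * 1/3 = 1/60

1/60


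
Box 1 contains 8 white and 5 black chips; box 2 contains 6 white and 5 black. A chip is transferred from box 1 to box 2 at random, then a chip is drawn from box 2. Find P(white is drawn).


P(transfer white) = 8/13; P(transfer black) = 5/13
If white transferred: Urn II has 7 white of 12, so P(white|white moved) = 7/12
If black transferred: Urn II has 6 white of 12, so P(white|black moved) = 1/2
By total probability: P(white) = 8/13*7/12 + 5/13*1/2 = 43/78

43/78


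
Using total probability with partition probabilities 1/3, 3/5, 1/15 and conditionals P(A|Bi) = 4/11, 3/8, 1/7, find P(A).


P(A) = P(A|B1)P(B1) + P(A|B2)P(B2) + P(A|B3)P(B3)
= 4/11*1/3 + 3/8*3/5 + 1/7*1/15
= 4/33 + 9/40 + 1/105 = 3287/9240

3287/9240


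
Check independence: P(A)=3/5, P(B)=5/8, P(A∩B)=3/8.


P(A)*P(B) = 3/5*5/8 = 3/8
P(A∩B) = 3/8, which equals P(A)P(B), so independent

Yes, A and B are independent


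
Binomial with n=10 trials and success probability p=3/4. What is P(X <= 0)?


P(X<=0) = P(X=0)
= 1/1048576
= 1/1048576

1/1048576


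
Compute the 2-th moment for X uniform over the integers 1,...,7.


E[X^2] = (1/7) * sum(x^2 for x=1..7)
= 140/7 = 20

20


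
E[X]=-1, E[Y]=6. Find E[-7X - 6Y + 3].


E[-7X - 6Y + 3] = -7*E[X] - 6*E[Y] + 3
= (-7)*(-1) + (-6)*(6) + (3)
= 7 - 36 + 3 = -26

-26


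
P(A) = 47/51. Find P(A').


P(A') = 1 - P(A) = 1 - 47/51 = 4/51

4/51


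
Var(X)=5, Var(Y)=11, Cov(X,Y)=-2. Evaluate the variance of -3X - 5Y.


Var(-3X - 5Y) = (-3)^2*Var(X) + (-5)^2*Var(Y) + 2*(-3)*(-5)*Cov(X,Y)
= 9*5 + 25*11 + 30*(-2)
= 45 + 275 - 60 = 260

260


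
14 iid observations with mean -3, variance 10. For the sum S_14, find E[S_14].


E[S_n] = n*E[X_1] = 14*-3 = -42

-42


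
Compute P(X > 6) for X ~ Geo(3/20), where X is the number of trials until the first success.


P(X > 6) = P(first 6 trials all fail) = (1-p)^6 = (17/20)^6 = 24137569/64000000

24137569/64000000


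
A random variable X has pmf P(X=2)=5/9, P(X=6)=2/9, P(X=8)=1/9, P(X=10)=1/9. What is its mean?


E[X] = sum(x * P(x))
= 2*5/9 + 6*2/9 + 8*1/9 + 10*1/9
= 40/9

40/9


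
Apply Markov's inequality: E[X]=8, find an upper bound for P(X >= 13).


Markov: P(X >= a) <= E[X]/a
P(X >= 13) <= 8/13

8/13


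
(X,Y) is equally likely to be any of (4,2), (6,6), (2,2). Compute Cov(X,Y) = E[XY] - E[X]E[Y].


E[X]=4, E[Y]=10/3, E[XY]=16
Cov(X,Y) = E[XY] - E[X]E[Y] = 16 - 4*10/3 = 8/3

8/3


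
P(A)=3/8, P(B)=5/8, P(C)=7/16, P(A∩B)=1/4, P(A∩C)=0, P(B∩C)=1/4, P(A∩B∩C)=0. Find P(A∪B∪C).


P(A∪B∪C) = P(A)+P(B)+P(C) - P(AB)-P(AC)-P(BC) + P(ABC)
= 3/8+5/8+7/16 - 1/4-0-1/4 + 0
= 15/16

15/16


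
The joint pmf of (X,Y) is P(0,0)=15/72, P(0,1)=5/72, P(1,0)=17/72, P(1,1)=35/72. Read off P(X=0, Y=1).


Read from table: P(X=0, Y=1) = 5/72

5/72


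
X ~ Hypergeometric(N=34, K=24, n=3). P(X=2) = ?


P(X=2) = C(24,2)*C(10,1) / C(34,3)
= 276*10 / 5984
= 2760/5984 = 345/748

345/748


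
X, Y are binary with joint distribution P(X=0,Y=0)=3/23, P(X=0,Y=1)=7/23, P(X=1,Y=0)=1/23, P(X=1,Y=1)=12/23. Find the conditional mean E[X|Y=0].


P(Y=0) = 4/23
E[X|Y=0] = (0*3 + 1*1)/4 = 1/4

1/4


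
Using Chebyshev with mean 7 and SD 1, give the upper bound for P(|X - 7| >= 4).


k = 4/1 = 4
Chebyshev: P(|X-mu| >= k*sigma) <= 1/k^2 = 1/4^2 = 1/16

1/16


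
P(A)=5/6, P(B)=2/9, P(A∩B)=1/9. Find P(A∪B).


P(A∪B) = P(A) + P(B) - P(A∩B)
= 5/6 + 2/9 - 1/9 = 17/18

17/18


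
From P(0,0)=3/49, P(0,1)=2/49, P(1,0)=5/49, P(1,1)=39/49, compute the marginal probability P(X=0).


P(X=0) = P(0,0)+P(0,1) = 3/49 + 2/49 = 5/49

5/49


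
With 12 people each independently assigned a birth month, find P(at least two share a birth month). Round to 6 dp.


P(all different) = prod((12-i)/12 for i=0..11) = 0.000054
P(at least one match) = 1 - 0.000054 = 0.999946

0.999946


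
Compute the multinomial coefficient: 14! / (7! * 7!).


14! = 87178291200
Denominator: 7!=5040 * 7!=5040
Coefficient = 87178291200 / 25401600 = 3432

3432


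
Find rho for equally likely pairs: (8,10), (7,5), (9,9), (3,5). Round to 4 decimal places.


Cov(X,Y) = 3.8125, Var(X) = 5.1875, Var(Y) = 5.1875
rho = Cov/(sqrt(VarX)*sqrt(VarY)) = 0.7349

0.7349


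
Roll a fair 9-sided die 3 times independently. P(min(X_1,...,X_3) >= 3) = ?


P(min >= 3) = P(all X_i >= 3) = (P(X_1 >= 3))^3
= (7/9)^3 = 343/729

343/729


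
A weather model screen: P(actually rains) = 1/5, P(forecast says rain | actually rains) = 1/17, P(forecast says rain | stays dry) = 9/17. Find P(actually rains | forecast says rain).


P(A) = P(A|B)P(B) + P(A|B')P(B') = 1/17*1/5 + 9/17*4/5 = 37/85
P(B|A) = P(A|B)P(B)/P(A) = (1/85)/(37/85) = 1/37

1/37


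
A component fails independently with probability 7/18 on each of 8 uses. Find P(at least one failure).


P(at least one) = 1 - P(none)
P(none) = (1 - 7/18)^8 = (11/18)^8 = 214358881/11019960576
P(at least one) = 1 - 214358881/11019960576 = 10805601695/11019960576

10805601695/11019960576


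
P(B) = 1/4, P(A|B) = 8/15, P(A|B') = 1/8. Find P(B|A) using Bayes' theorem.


P(A) = P(A|B)P(B) + P(A|B')P(B') = 8/15*1/4 + 1/8*3/4 = 109/480
P(B|A) = P(A|B)P(B)/P(A) = (2/15)/(109/480) = 64/109

64/109


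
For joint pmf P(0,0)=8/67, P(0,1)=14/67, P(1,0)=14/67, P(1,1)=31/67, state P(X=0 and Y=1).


Read from table: P(X=0, Y=1) = 14/67

14/67


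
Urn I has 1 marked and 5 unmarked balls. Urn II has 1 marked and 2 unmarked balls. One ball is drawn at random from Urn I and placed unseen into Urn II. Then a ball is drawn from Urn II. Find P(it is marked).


P(transfer marked) = 1/6; P(transfer unmarked) = 5/6
If marked transferred: Urn II has 2 marked of 4, so P(marked|marked moved) = 1/2
If unmarked transferred: Urn II has 1 marked of 4, so P(marked|unmarked moved) = 1/4
By total probability: P(marked) = 1/6*1/2 + 5/6*1/4 = 7/24

7/24


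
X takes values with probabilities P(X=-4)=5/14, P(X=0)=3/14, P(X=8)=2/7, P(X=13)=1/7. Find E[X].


E[X] = sum(x * P(x))
= -4*5/14 + 0*3/14 + 8*2/7 + 13*1/7
= 19/7

19/7


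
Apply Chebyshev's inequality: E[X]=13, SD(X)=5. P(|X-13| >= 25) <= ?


k = 25/5 = 5
Chebyshev: P(|X-mu| >= k*sigma) <= 1/k^2 = 1/5^2 = 1/25

1/25


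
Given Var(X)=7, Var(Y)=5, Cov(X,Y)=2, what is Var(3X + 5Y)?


Var(3X + 5Y) = 3^2*Var(X) + 5^2*Var(Y) + 2*3*5*Cov(X,Y)
= 9*7 + 25*5 + 30*2
= 63 + 125 + 60 = 248

248


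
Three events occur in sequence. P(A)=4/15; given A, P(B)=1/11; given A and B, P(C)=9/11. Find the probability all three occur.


P(A∩B∩C) = P(A) * P(B|A) * P(C|A∩B)
= 4/15 * 1/11 * 9/11
= 4/165 * 9/11 = 12/605

12/605


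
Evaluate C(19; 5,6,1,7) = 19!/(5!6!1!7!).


19! = 121645100408832000
Denominator: 5!=120 * 6!=720 * 1!=1 * 7!=5040
Coefficient = 121645100408832000 / 435456000 = 279351072

279351072


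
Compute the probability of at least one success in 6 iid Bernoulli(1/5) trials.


P(at least one) = 1 - P(none)
P(none) = (1 - 1/5)^6 = (4/5)^6 = 4096/15625
P(at least one) = 1 - 4096/15625 = 11529/15625

11529/15625


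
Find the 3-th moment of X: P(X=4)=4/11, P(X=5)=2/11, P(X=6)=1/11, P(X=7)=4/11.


E[X^3] = sum(x^3 * P(x))
= 64*4/11 + 125*2/11 + 216*1/11 + 343*4/11
= 2094/11

2094/11


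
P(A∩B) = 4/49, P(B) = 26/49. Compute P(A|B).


P(A|B) = P(A∩B)/P(B) = (4/49)/(26/49) = 4/26 = 2/13

2/13


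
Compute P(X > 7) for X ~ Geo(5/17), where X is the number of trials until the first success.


P(X > 7) = P(first 7 trials all fail) = (1-p)^7 = (12/17)^7 = 35831808/410338673

35831808/410338673


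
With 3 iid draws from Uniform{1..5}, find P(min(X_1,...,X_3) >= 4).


P(min >= 4) = P(all X_i >= 4) = (P(X_1 >= 4))^3
= (2/5)^3 = 8/125

8/125


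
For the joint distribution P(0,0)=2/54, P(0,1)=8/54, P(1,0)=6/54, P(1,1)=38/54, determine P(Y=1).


P(Y=1) = P(0,1)+P(1,1) = 8/54 + 38/54 = 46/54 = 23/27

23/27


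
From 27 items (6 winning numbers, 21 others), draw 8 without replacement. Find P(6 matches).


P(X=6) = C(6,6)*C(21,2) / C(27,8)
= 1*210 / 2220075
= 210/2220075 = 14/148005

14/148005


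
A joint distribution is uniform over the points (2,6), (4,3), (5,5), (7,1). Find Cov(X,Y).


E[X]=9/2, E[Y]=15/4, E[XY]=14
Cov(X,Y) = E[XY] - E[X]E[Y] = 14 - 9/2*15/4 = -23/8

-23/8


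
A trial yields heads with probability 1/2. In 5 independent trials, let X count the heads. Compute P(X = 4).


P(X=4) = C(5,4) * p^4 * (1-p)^1
= 5 * 1/16 * 1/2
= 5/32

5/32


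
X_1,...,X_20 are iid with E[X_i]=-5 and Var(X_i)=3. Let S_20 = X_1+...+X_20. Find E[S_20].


E[S_n] = n*E[X_1] = 20*-5 = -100

-100


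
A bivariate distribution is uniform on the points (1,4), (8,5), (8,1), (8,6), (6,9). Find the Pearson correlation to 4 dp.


Cov(X,Y) = -0.2000, Var(X) = 7.3600, Var(Y) = 6.8000
rho = Cov/(sqrt(VarX)*sqrt(VarY)) = -0.0283

-0.0283


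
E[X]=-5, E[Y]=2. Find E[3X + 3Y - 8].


E[3X + 3Y - 8] = 3*E[X] + 3*E[Y] - 8
= (3)*(-5) + (3)*(2) + (-8)
= -15 + 6 - 8 = -17

-17


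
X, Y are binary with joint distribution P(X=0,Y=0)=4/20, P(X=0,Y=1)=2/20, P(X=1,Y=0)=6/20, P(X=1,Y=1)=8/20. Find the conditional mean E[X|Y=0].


P(Y=0) = 10/20
E[X|Y=0] = (0*4 + 1*6)/10 = 6/10 = 3/5

3/5


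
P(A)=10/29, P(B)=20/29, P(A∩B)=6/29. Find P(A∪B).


P(A∪B) = P(A) + P(B) - P(A∩B)
= 10/29 + 20/29 - 6/29 = 24/29

24/29


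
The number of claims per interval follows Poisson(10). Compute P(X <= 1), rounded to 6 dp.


P(X<=1) = e^(-10)*10^0/0! + e^(-10)*10^1/1!
≈ 0.0000453999 + 0.0004539993
= 0.0004993992
≈ 0.000499

0.000499


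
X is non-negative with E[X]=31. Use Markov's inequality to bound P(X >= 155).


Markov: P(X >= a) <= E[X]/a
P(X >= 155) <= 31/155 = 1/5

1/5


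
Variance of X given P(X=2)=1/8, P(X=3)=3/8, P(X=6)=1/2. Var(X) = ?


E[X] = 35/8, E[X^2] = 175/8
Var(X) = E[X^2] - (E[X])^2 = 175/8 - (35/8)^2 = 175/64

175/64


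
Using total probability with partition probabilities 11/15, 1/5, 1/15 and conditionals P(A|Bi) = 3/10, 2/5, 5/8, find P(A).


P(A) = P(A|B1)P(B1) + P(A|B2)P(B2) + P(A|B3)P(B3)
= 3/10*11/15 + 2/5*1/5 + 5/8*1/15
= 11/50 + 2/25 + 1/24 = 41/120

41/120


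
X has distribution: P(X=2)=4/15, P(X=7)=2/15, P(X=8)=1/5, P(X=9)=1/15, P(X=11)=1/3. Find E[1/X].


E[1/X] = sum(g(x)*P(x))
= 1/2*4/15 + 1/7*2/15 + 1/8*1/5 + 1/9*1/15 + 1/11*1/3
= 17887/83160

17887/83160


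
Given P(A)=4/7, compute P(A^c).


P(A') = 1 - P(A) = 1 - 4/7 = 3/7

3/7


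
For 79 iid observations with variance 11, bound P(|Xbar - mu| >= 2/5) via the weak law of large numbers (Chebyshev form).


Var(Xbar) = Var(X)/n = 11/79
Chebyshev: P(|Xbar-mu| >= 2/5) <= Var(Xbar)/(2/5)^2 = (11/79)/(4/25) = 275/316

275/316


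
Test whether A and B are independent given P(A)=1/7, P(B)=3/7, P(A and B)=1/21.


P(A)*P(B) = 1/7*3/7 = 3/49
P(A∩B) = 1/21 != 3/49, so not independent

No, A and B are not independent


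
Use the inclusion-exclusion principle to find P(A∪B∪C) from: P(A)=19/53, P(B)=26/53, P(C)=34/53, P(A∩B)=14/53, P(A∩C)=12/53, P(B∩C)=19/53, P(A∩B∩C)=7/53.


P(A∪B∪C) = P(A)+P(B)+P(C) - P(AB)-P(AC)-P(BC) + P(ABC)
= 19/53+26/53+34/53 - 14/53-12/53-19/53 + 7/53
= 41/53

41/53


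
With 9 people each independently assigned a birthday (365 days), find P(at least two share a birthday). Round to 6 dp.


P(all different) = prod((365-i)/365 for i=0..8) = 0.905376
P(at least one match) = 1 - 0.905376 = 0.094624

0.094624


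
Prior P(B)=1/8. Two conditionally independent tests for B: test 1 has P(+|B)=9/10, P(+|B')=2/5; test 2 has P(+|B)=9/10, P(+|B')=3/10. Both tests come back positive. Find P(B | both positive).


After test 1: P(+) = 9/10*1/8 + 2/5*7/8 = 37/80
P(B|+) = (9/80)/(37/80) = 9/37
After test 2 (use post1 as new prior): P(+) = 9/10*9/37 + 3/10*28/37 = 33/74
P(B|+,+) = (81/370)/(33/74) = 27/55

27/55


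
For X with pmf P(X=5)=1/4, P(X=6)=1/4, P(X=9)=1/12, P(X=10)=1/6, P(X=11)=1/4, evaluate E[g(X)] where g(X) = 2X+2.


E[2X+2] = sum(g(x)*P(x))
= 12*1/4 + 14*1/4 + 20*1/12 + 22*1/6 + 24*1/4
= 107/6

107/6


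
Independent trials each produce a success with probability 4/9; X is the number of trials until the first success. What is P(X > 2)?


P(X > 2) = P(first 2 trials all fail) = (1-p)^2 = (5/9)^2 = 25/81

25/81


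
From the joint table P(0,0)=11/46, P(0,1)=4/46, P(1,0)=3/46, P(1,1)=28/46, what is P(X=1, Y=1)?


Read from table: P(X=1, Y=1) = 28/46 = 14/23

14/23


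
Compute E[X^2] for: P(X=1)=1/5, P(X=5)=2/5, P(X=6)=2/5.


E[X^2] = sum(x^2 * P(x))
= 1*1/5 + 25*2/5 + 36*2/5
= 123/5

123/5


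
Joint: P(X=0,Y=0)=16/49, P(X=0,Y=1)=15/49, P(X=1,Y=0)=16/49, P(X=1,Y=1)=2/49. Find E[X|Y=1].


P(Y=1) = 17/49
E[X|Y=1] = (0*15 + 1*2)/17 = 2/17

2/17


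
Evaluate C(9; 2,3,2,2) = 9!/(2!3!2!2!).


9! = 362880
Denominator: 2!=2 * 3!=6 * 2!=2 * 2!=2
Coefficient = 362880 / 48 = 7560

7560


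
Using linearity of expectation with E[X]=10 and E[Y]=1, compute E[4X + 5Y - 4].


E[4X + 5Y - 4] = 4*E[X] + 5*E[Y] - 4
= (4)*(10) + (5)*(1) + (-4)
= 40 + 5 - 4 = 41

41


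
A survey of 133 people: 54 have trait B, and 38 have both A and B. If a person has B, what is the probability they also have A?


P(A|B) = P(A∩B)/P(B) = (38/133)/(54/133) = 38/54 = 19/27

19/27


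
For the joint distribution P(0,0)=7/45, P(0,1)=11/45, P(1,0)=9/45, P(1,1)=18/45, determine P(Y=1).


P(Y=1) = P(0,1)+P(1,1) = 11/45 + 18/45 = 29/45

29/45


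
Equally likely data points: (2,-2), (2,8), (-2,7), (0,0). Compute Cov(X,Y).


E[X]=1/2, E[Y]=13/4, E[XY]=-1/2
Cov(X,Y) = E[XY] - E[X]E[Y] = -1/2 - 1/2*13/4 = -17/8

-17/8


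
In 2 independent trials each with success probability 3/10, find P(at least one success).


P(at least one) = 1 - P(none)
P(none) = (1 - 3/10)^2 = (7/10)^2 = 49/100
P(at least one) = 1 - 49/100 = 51/100

51/100


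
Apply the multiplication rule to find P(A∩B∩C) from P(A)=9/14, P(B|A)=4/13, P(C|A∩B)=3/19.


P(A∩B∩C) = P(A) * P(B|A) * P(C|A∩B)
= 9/14 * 4/13 * 3/19
= 18/91 * 3/19 = 54/1729

54/1729


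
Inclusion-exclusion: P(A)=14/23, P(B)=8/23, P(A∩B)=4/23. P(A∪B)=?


P(A∪B) = P(A) + P(B) - P(A∩B)
= 14/23 + 8/23 - 4/23 = 18/23

18/23


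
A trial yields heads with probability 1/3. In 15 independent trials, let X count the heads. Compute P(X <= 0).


P(X<=0) = P(X=0)
= 32768/14348907
= 32768/14348907

32768/14348907


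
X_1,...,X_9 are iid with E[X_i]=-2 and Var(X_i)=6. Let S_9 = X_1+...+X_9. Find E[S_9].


E[S_n] = n*E[X_1] = 9*-2 = -18

-18


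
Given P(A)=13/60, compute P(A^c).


P(A') = 1 - P(A) = 1 - 13/60 = 47/60

47/60


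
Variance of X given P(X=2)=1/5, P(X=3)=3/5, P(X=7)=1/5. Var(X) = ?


E[X] = 18/5, E[X^2] = 16
Var(X) = E[X^2] - (E[X])^2 = 16 - (18/5)^2 = 76/25

76/25


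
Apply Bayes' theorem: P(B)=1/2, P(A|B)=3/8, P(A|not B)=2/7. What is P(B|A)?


P(A) = P(A|B)P(B) + P(A|B')P(B') = 3/8*1/2 + 2/7*1/2 = 37/112
P(B|A) = P(A|B)P(B)/P(A) = (3/16)/(37/112) = 21/37

21/37


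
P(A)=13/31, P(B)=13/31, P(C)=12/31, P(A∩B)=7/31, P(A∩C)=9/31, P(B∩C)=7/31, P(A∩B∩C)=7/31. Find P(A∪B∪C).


P(A∪B∪C) = P(A)+P(B)+P(C) - P(AB)-P(AC)-P(BC) + P(ABC)
= 13/31+13/31+12/31 - 7/31-9/31-7/31 + 7/31
= 22/31

22/31


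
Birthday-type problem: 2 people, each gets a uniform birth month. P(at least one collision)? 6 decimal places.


P(all different) = prod((12-i)/12 for i=0..1) = 0.916667
P(at least one match) = 1 - 0.916667 = 0.083333

0.083333


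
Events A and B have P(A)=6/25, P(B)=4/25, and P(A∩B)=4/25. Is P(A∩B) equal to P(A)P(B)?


P(A)*P(B) = 6/25*4/25 = 24/625
P(A∩B) = 4/25 != 24/625, so not independent

No, A and B are not independent


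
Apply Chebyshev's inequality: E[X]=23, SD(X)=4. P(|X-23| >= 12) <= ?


k = 12/4 = 3
Chebyshev: P(|X-mu| >= k*sigma) <= 1/k^2 = 1/3^2 = 1/9

1/9


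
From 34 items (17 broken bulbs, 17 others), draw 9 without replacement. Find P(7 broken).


P(X=7) = C(17,7)*C(17,2) / C(34,9)
= 19448*136 / 52451256
= 2644928/52451256 = 136/2697

136/2697


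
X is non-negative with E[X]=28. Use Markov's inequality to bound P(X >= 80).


Markov: P(X >= a) <= E[X]/a
P(X >= 80) <= 28/80 = 7/20

7/20


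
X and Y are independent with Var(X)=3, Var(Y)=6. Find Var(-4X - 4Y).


Independence => Cov(X,Y)=0
Var(-4X - 4Y) = (-4)^2*Var(X) + (-4)^2*Var(Y)
= 16*3 + 16*6 = 144

144


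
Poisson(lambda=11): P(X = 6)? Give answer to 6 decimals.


P(X=6) = e^(-11) * 11^6 / 6!
≈ 0.00001670170079 * 1771561 / 720
≈ 0.041095

0.041095


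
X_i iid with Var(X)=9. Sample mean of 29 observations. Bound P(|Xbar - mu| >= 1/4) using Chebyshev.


Var(Xbar) = Var(X)/n = 9/29
Chebyshev: P(|Xbar-mu| >= 1/4) <= Var(Xbar)/(1/4)^2 = (9/29)/(1/16) = 144/29
Bound exceeds 1, so trivial bound: 1

1


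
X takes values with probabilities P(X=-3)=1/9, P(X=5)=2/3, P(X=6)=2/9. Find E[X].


E[X] = sum(x * P(x))
= -3*1/9 + 5*2/3 + 6*2/9
= 13/3

13/3


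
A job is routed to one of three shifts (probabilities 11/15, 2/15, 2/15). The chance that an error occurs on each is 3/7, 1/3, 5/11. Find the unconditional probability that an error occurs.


P(A) = P(A|B1)P(B1) + P(A|B2)P(B2) + P(A|B3)P(B3)
= 3/7*11/15 + 1/3*2/15 + 5/11*2/15
= 11/35 + 2/45 + 2/33 = 1453/3465

1453/3465


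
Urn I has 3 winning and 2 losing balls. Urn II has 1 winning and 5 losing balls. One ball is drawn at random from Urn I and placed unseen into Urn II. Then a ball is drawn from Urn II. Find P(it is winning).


P(transfer winning) = 3/5; P(transfer losing) = 2/5
If winning transferred: Urn II has 2 winning of 7, so P(winning|winning moved) = 2/7
If losing transferred: Urn II has 1 winning of 7, so P(winning|losing moved) = 1/7
By total probability: P(winning) = 3/5*2/7 + 2/5*1/7 = 8/35

8/35


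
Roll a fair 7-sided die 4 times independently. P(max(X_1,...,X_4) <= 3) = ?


P(max <= 3) = P(all X_i <= 3) = (P(X_1 <= 3))^4
= (3/7)^4 = 81/2401

81/2401


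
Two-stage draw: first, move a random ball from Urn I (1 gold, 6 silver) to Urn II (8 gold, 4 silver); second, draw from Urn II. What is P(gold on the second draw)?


P(transfer gold) = 1/7; P(transfer silver) = 6/7
If gold transferred: Urn II has 9 gold of 13, so P(gold|gold moved) = 9/13
If silver transferred: Urn II has 8 gold of 13, so P(gold|silver moved) = 8/13
By total probability: P(gold) = 1/7*9/13 + 6/7*8/13 = 57/91

57/91


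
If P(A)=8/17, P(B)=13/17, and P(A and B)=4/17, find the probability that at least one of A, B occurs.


P(A∪B) = P(A) + P(B) - P(A∩B)
= 8/17 + 13/17 - 4/17 = 1

1


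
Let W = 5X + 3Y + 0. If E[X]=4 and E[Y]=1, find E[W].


E[5X + 3Y + 0] = 5*E[X] + 3*E[Y] + 0
= (5)*(4) + (3)*(1) + (0)
= 20 + 3 + 0 = 23

23


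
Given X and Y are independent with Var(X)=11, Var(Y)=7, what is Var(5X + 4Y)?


Independence => Cov(X,Y)=0
Var(5X + 4Y) = 5^2*Var(X) + 4^2*Var(Y)
= 25*11 + 16*7 = 387

387


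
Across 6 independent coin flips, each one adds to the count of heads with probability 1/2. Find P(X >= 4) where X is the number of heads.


P(X>=4) = P(X=4) + P(X=5) + P(X=6)
= 15/64 + 3/32 + 1/64
= 11/32

11/32


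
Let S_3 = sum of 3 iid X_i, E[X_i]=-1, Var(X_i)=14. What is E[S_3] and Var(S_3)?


E[S_n] = n*mu = 3*-1 = -3
Var(S_n) = n*sigma^2 = 3*14 = 42

E[S_3]=-3, Var(S_3)=42


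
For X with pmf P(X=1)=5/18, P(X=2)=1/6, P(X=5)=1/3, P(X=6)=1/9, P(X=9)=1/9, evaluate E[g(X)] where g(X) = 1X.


E[1X] = sum(g(x)*P(x))
= 1*5/18 + 2*1/6 + 5*1/3 + 6*1/9 + 9*1/9
= 71/18

71/18


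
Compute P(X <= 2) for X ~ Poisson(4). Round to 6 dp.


P(X<=2) = e^(-4)*4^0/0! + e^(-4)*4^1/1! + e^(-4)*4^2/2!
≈ 0.0183156389 + 0.0732625556 + 0.1465251111
= 0.2381033056
≈ 0.238103

0.238103


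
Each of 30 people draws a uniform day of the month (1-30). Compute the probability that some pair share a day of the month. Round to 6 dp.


P(all different) = prod((30-i)/30 for i=0..29) = 0.000000
P(at least one match) = 1 - 0.000000 = 1.000000

1.000000


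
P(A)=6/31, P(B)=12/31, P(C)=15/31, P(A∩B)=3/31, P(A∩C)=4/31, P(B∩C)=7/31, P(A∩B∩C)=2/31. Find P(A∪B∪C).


P(A∪B∪C) = P(A)+P(B)+P(C) - P(AB)-P(AC)-P(BC) + P(ABC)
= 6/31+12/31+15/31 - 3/31-4/31-7/31 + 2/31
= 21/31

21/31


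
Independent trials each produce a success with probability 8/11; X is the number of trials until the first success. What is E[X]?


For geometric (trials until first success), E[X] = 1/p = 1/(8/11) = 11/8

11/8


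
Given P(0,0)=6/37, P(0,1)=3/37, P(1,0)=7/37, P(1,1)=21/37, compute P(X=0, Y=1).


Read from table: P(X=0, Y=1) = 3/37

3/37


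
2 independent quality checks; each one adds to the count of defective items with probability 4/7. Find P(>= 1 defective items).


P(at least one) = 1 - P(none)
P(none) = (1 - 4/7)^2 = (3/7)^2 = 9/49
P(at least one) = 1 - 9/49 = 40/49

40/49


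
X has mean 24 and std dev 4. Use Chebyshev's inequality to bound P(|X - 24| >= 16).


k = 16/4 = 4
Chebyshev: P(|X-mu| >= k*sigma) <= 1/k^2 = 1/4^2 = 1/16

1/16


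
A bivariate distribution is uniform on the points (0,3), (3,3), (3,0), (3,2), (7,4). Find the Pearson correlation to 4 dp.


Cov(X,Y) = 0.9200, Var(X) = 4.9600, Var(Y) = 1.8400
rho = Cov/(sqrt(VarX)*sqrt(VarY)) = 0.3045

0.3045


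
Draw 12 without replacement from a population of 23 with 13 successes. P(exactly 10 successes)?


P(X=10) = C(13,10)*C(10,2) / C(23,12)
= 286*45 / 1352078
= 12870/1352078 = 495/52003

495/52003


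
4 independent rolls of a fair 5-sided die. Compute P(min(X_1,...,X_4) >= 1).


P(min >= 1) = P(all X_i >= 1) = (P(X_1 >= 1))^4
= (5/5)^4 = 1^4 = 1

1


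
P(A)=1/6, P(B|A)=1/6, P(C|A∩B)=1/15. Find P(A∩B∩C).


P(A∩B∩C) = P(A) * P(B|A) * P(C|A∩B)
= 1/6 * 1/6 * 1/15
= 1/36 * 1/15 = 1/540

1/540


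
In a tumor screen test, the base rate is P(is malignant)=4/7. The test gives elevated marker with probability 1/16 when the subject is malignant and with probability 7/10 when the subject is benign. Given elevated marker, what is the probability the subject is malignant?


P(A) = P(A|B)P(B) + P(A|B')P(B') = 1/16*4/7 + 7/10*3/7 = 47/140
P(B|A) = P(A|B)P(B)/P(A) = (1/28)/(47/140) = 5/47

5/47


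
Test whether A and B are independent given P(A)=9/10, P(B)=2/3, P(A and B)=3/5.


P(A)*P(B) = 9/10*2/3 = 3/5
P(A∩B) = 3/5, which equals P(A)P(B), so independent

Yes, A and B are independent


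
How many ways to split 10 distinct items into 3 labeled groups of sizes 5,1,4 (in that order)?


10! = 3628800
Denominator: 5!=120 * 1!=1 * 4!=24
Coefficient = 3628800 / 2880 = 1260

1260


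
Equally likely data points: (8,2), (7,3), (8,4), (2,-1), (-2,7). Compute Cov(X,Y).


E[X]=23/5, E[Y]=3, E[XY]=53/5
Cov(X,Y) = E[XY] - E[X]E[Y] = 53/5 - 23/5*3 = -16/5

-16/5


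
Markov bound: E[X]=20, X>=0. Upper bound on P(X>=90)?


Markov: P(X >= a) <= E[X]/a
P(X >= 90) <= 20/90 = 2/9

2/9


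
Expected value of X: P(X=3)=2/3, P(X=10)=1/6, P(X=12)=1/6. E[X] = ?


E[X] = sum(x * P(x))
= 3*2/3 + 10*1/6 + 12*1/6
= 17/3

17/3


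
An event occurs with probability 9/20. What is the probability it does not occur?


P(A') = 1 - P(A) = 1 - 9/20 = 11/20

11/20


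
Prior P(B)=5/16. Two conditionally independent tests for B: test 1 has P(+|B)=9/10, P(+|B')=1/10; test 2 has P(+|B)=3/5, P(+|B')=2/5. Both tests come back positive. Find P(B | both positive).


After test 1: P(+) = 9/10*5/16 + 1/10*11/16 = 7/20
P(B|+) = (9/32)/(7/20) = 45/56
After test 2 (use post1 as new prior): P(+) = 3/5*45/56 + 2/5*11/56 = 157/280
P(B|+,+) = (27/56)/(157/280) = 135/157

135/157


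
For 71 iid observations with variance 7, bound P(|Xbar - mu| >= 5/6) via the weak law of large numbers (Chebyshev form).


Var(Xbar) = Var(X)/n = 7/71
Chebyshev: P(|Xbar-mu| >= 5/6) <= Var(Xbar)/(5/6)^2 = (7/71)/(25/36) = 252/1775

252/1775


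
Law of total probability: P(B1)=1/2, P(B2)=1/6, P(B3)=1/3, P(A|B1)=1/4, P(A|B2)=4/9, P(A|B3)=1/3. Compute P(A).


P(A) = P(A|B1)P(B1) + P(A|B2)P(B2) + P(A|B3)P(B3)
= 1/4*1/2 + 4/9*1/6 + 1/3*1/3
= 1/8 + 2/27 + 1/9 = 67/216

67/216


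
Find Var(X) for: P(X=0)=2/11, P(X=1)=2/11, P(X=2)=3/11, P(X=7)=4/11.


E[X] = 36/11, E[X^2] = 210/11
Var(X) = E[X^2] - (E[X])^2 = 210/11 - (36/11)^2 = 1014/121

1014/121


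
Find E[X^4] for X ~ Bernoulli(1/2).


For Bernoulli: X in {0,1}
E[X^4] = 0^4*(1-1/2) + 1^4*1/2 = 1/2

1/2


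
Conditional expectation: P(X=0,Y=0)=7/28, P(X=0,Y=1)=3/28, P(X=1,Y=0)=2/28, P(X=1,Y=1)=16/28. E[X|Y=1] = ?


P(Y=1) = 19/28
E[X|Y=1] = (0*3 + 1*16)/19 = 16/19

16/19


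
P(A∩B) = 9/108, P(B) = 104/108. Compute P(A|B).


P(A|B) = P(A∩B)/P(B) = (9/108)/(104/108) = 9/104

9/104


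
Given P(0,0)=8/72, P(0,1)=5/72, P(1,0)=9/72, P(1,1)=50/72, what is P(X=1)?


P(X=1) = P(1,0)+P(1,1) = 9/72 + 50/72 = 59/72

59/72


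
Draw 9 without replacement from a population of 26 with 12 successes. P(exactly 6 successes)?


P(X=6) = C(12,6)*C(14,3) / C(26,9)
= 924*364 / 3124550
= 336336/3124550 = 1176/10925

1176/10925


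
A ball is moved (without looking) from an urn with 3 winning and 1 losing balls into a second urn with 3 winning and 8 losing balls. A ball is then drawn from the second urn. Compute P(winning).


P(transfer winning) = 3/4; P(transfer losing) = 1/4
If winning transferred: Urn II has 4 winning of 12, so P(winning|winning moved) = 1/3
If losing transferred: Urn II has 3 winning of 12, so P(winning|losing moved) = 1/4
By total probability: P(winning) = 3/4*1/3 + 1/4*1/4 = 5/16

5/16


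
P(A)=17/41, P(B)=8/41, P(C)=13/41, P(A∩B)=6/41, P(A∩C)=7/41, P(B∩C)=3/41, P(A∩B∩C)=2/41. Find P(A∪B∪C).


P(A∪B∪C) = P(A)+P(B)+P(C) - P(AB)-P(AC)-P(BC) + P(ABC)
= 17/41+8/41+13/41 - 6/41-7/41-3/41 + 2/41
= 24/41

24/41


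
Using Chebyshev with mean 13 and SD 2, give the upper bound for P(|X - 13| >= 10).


k = 10/2 = 5
Chebyshev: P(|X-mu| >= k*sigma) <= 1/k^2 = 1/5^2 = 1/25

1/25


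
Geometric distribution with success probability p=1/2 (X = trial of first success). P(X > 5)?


P(X > 5) = P(first 5 trials all fail) = (1-p)^5 = (1/2)^5 = 1/32

1/32


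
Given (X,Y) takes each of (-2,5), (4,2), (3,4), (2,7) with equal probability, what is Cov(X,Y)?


E[X]=7/4, E[Y]=9/2, E[XY]=6
Cov(X,Y) = E[XY] - E[X]E[Y] = 6 - 7/4*9/2 = -15/8

-15/8


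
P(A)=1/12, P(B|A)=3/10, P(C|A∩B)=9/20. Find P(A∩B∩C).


P(A∩B∩C) = P(A) * P(B|A) * P(C|A∩B)
= 1/12 * 3/10 * 9/20
= 1/40 * 9/20 = 9/800

9/800


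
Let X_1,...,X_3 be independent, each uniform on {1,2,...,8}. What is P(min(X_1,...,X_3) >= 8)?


P(min >= 8) = P(all X_i >= 8) = (P(X_1 >= 8))^3
= (1/8)^3 = 1/512

1/512


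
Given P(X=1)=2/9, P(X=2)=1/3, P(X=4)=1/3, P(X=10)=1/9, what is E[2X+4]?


E[2X+4] = sum(g(x)*P(x))
= 6*2/9 + 8*1/3 + 12*1/3 + 24*1/9
= 32/3

32/3


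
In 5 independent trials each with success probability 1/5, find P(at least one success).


P(at least one) = 1 - P(none)
P(none) = (1 - 1/5)^5 = (4/5)^5 = 1024/3125
P(at least one) = 1 - 1024/3125 = 2101/3125

2101/3125


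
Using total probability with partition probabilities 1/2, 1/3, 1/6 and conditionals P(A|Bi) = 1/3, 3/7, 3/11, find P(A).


P(A) = P(A|B1)P(B1) + P(A|B2)P(B2) + P(A|B3)P(B3)
= 1/3*1/2 + 3/7*1/3 + 3/11*1/6
= 1/6 + 1/7 + 1/22 = 82/231

82/231


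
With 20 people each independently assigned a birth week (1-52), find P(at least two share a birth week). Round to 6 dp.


P(all different) = prod((52-i)/52 for i=0..19) = 0.014669
P(at least one match) = 1 - 0.014669 = 0.985331

0.985331


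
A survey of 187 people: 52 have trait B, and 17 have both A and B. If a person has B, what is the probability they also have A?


P(A|B) = P(A∩B)/P(B) = (17/187)/(52/187) = 17/52

17/52


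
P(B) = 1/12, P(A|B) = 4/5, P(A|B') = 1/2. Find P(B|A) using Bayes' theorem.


P(A) = P(A|B)P(B) + P(A|B')P(B') = 4/5*1/12 + 1/2*11/12 = 21/40
P(B|A) = P(A|B)P(B)/P(A) = (1/15)/(21/40) = 8/63

8/63


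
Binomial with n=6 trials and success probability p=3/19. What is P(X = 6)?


P(X=6) = C(6,6) * p^6 * (1-p)^0
= 1 * 729/47045881 * 1
= 729/47045881

729/47045881


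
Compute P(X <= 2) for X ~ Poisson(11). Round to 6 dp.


P(X<=2) = e^(-11)*11^0/0! + e^(-11)*11^1/1! + e^(-11)*11^2/2!
≈ 0.0000167017 + 0.0001837187 + 0.0010104529
= 0.0012108733
≈ 0.001211

0.001211


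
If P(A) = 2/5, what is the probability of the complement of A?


P(A') = 1 - P(A) = 1 - 2/5 = 3/5

3/5


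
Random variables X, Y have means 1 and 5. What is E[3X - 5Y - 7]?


E[3X - 5Y - 7] = 3*E[X] - 5*E[Y] - 7
= (3)*(1) + (-5)*(5) + (-7)
= 3 - 25 - 7 = -29

-29


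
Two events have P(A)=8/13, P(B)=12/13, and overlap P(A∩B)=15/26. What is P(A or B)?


P(A∪B) = P(A) + P(B) - P(A∩B)
= 8/13 + 12/13 - 15/26 = 25/26

25/26


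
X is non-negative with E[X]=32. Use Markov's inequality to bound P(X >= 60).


Markov: P(X >= a) <= E[X]/a
P(X >= 60) <= 32/60 = 8/15

8/15


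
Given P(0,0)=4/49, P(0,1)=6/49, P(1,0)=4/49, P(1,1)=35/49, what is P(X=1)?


P(X=1) = P(1,0)+P(1,1) = 4/49 + 35/49 = 39/49

39/49


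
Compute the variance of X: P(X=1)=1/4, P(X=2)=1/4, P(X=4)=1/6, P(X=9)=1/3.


E[X] = 53/12, E[X^2] = 371/12
Var(X) = E[X^2] - (E[X])^2 = 371/12 - (53/12)^2 = 1643/144

1643/144


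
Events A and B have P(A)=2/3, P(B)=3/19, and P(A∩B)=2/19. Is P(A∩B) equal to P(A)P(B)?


P(A)*P(B) = 2/3*3/19 = 2/19
P(A∩B) = 2/19, which equals P(A)P(B), so independent

Yes, A and B are independent


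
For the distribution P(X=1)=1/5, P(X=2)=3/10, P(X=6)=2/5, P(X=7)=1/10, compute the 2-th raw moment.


E[X^2] = sum(x^2 * P(x))
= 1*1/5 + 4*3/10 + 36*2/5 + 49*1/10
= 207/10

207/10


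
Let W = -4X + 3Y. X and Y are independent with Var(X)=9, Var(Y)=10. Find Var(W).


Independence => Cov(X,Y)=0
Var(-4X + 3Y) = (-4)^2*Var(X) + 3^2*Var(Y)
= 16*9 + 9*10 = 234

234
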